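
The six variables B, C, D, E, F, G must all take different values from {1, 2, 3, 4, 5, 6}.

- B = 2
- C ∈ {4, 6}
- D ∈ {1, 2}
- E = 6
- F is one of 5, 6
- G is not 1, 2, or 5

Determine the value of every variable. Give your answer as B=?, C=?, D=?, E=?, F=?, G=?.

B has just one choice, so B = 2. Strike 2 from D.
That leaves D = 1.
E's domain is down to {6}, so E = 6. Remove 6 from C, F, G.
F has just one choice, so F = 5.
C must be 4 (only option left). Eliminate 4 elsewhere: G.
G's domain is down to {3}, so G = 3.

B=2, C=4, D=1, E=6, F=5, G=3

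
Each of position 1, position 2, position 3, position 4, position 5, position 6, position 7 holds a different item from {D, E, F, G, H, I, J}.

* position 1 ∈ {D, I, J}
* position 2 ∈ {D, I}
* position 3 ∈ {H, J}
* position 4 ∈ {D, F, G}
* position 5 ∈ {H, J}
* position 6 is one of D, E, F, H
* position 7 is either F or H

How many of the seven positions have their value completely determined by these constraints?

The 7 variables draw from only 7 values {D, E, F, G, H, I, J}, so each is used; only position 6 can be E, hence position 6 = E.
The 6 still-open variables together cover exactly {D, F, G, H, I, J} — 6 values for 6 variables — and G appears only in position 4's list, so position 4 = G.
The 5 still-open variables draw from only 5 values {D, F, H, I, J}, so each is used; only position 7 can be F, hence position 7 = F.
position 3 and position 5 between them cover only {H, J} — a naked pair. Remove those values from position 1.
Determined: position 4=G, position 6=E, position 7=F. The other positions each still have more than one consistent value. That makes 3.

3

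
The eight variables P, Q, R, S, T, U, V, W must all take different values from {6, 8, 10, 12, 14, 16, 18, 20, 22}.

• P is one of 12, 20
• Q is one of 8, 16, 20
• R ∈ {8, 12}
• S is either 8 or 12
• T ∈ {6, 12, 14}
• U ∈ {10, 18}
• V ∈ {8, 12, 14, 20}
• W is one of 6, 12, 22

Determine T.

R and S share exactly the 2 values {8, 12}; by pigeonhole those values go to them, so strike 8, 12 from P, Q, T, V, W.
P must be 20 (only option left). Eliminate 20 elsewhere: Q, V.
That leaves Q = 16.
V's domain is down to {14}, so V = 14. Eliminate 14 elsewhere: T.
So T = 6.

6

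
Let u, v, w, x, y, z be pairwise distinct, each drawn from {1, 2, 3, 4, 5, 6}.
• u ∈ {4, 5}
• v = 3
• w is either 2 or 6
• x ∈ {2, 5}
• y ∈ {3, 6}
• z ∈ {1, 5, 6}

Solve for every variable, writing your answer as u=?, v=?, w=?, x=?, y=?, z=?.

u=4, v=3, w=2, x=5, y=6, z=1

v has just one choice, so v = 3. Eliminate 3 elsewhere: y.
That leaves y = 6. Eliminate 6 elsewhere: w, z.
w's domain is down to {2}, so w = 2. Strike 2 from x.
x has just one choice, so x = 5. Eliminate 5 elsewhere: u, z.
z must be 1 (only option left).
u must be 4 (only option left).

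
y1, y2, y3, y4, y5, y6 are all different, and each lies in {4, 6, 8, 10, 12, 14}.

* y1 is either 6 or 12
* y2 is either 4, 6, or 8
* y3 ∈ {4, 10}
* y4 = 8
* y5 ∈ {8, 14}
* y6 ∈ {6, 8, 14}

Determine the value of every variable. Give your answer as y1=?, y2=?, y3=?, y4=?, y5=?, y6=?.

y4 has just one choice, so y4 = 8. So y2, y5, y6 can't be 8.
y5 must be 14 (only option left). Remove 14 from y6.
That leaves y6 = 6. Eliminate 6 elsewhere: y1, y2.
That leaves y1 = 12.
That leaves y2 = 4. Remove 4 from y3.
y3 has just one choice, so y3 = 10.

y1=12, y2=4, y3=10, y4=8, y5=14, y6=6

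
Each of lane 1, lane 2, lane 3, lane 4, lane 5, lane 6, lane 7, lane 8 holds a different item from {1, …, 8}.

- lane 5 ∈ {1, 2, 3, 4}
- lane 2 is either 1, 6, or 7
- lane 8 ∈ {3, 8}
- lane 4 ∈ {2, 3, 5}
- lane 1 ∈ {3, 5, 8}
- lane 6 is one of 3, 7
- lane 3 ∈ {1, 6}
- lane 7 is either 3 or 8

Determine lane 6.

The 8 variables draw from only 8 values {1, 2, 3, 4, 5, 6, 7, 8}, so each is used; only lane 5 can be 4, hence lane 5 = 4.
The 7 still-open variables draw from only 7 values {1, 2, 3, 5, 6, 7, 8}, so each is used; only lane 4 can be 2, hence lane 4 = 2.
The 6 still-open variables draw from only 6 values {1, 3, 5, 6, 7, 8}, so each is used; only lane 1 can be 5, hence lane 1 = 5.
The 2 variables lane 7 and lane 8 are confined to {3, 8}, which locks those values in; drop them from lane 6.
So lane 6 = 7.

7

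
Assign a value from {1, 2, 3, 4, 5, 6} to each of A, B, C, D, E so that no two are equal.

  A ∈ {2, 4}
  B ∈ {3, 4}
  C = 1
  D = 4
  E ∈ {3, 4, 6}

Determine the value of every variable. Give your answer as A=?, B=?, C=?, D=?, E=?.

A=2, B=3, C=1, D=4, E=6

C must be 1 (only option left).
D's domain is down to {4}, so D = 4. Remove 4 from A, B, E.
A's domain is down to {2}, so A = 2.
B has just one choice, so B = 3. Remove 3 from E.
E has just one choice, so E = 6.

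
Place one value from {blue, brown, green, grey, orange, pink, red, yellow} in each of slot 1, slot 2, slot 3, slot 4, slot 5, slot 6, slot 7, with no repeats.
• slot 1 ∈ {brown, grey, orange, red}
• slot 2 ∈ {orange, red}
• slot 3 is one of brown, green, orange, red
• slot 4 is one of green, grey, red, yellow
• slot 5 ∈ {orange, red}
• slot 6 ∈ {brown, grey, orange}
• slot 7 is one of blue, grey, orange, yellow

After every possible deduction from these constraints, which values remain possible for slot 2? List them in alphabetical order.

The 7 variables draw from only 7 values {blue, brown, green, grey, orange, red, yellow}, so each is used; only slot 7 can be blue, hence slot 7 = blue.
The 6 still-open variables draw from only 6 values {brown, green, grey, orange, red, yellow}, so each is used; only slot 4 can be yellow, hence slot 4 = yellow.
The 5 still-open variables together cover exactly {brown, green, grey, orange, red} — 5 values for 5 variables — and green appears only in slot 3's list, so slot 3 = green.
The 2 variables slot 2 and slot 5 are confined to {orange, red}, which locks those values in; drop them from slot 1, slot 6.
No further eliminations apply; slot 2 can still be any of orange, red.

orange, red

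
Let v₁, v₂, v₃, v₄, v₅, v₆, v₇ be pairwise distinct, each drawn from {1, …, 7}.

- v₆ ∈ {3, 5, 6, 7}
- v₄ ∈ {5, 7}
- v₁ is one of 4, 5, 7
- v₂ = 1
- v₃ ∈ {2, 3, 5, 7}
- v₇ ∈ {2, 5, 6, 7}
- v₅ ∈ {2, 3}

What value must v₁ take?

4

v₂'s domain is down to {1}, so v₂ = 1.
The 6 still-open variables draw from only 6 values {2, 3, 4, 5, 6, 7}, so each is used; only v₁ can be 4, hence v₁ = 4.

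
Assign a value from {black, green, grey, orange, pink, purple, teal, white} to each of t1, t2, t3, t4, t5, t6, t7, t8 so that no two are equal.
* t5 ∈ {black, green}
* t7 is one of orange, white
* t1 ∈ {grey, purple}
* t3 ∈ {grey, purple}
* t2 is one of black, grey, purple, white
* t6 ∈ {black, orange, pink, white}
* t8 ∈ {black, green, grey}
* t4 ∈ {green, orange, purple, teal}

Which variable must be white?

t2

The 8 variables draw from only 8 values {black, green, grey, orange, pink, purple, teal, white}, so each is used; only t6 can be pink, hence t6 = pink.
The 7 still-open variables together cover exactly {black, green, grey, orange, purple, teal, white} — 7 values for 7 variables — and teal appears only in t4's list, so t4 = teal.
The 6 still-open variables together cover exactly {black, green, grey, orange, purple, white} — 6 values for 6 variables — and orange appears only in t7's list, so t7 = orange.
The 5 still-open variables together cover exactly {black, green, grey, purple, white} — 5 values for 5 variables — and white appears only in t2's list, so t2 = white.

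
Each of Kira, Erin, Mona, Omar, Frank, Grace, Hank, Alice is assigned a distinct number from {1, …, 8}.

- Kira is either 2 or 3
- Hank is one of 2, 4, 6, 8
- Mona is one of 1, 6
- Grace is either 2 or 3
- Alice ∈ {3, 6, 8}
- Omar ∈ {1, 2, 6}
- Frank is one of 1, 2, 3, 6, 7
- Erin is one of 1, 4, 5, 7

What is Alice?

Among the 8 variables, 5 fits only Erin (and all 8 values in {1, 2, 3, 4, 5, 6, 7, 8} must be used), so Erin = 5.
Among the 7 still-open variables, 4 fits only Hank (and all 7 values in {1, 2, 3, 4, 6, 7, 8} must be used), so Hank = 4.
The 6 still-open variables together cover exactly {1, 2, 3, 6, 7, 8} — 6 values for 6 variables — and 7 appears only in Frank's list, so Frank = 7.
The 5 still-open variables together cover exactly {1, 2, 3, 6, 8} — 5 values for 5 variables — and 8 appears only in Alice's list, so Alice = 8.

8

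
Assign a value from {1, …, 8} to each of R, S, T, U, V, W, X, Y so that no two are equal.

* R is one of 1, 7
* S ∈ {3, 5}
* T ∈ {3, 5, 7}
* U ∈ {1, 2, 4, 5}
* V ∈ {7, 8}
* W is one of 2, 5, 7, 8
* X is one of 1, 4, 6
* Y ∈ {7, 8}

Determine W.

The 8 variables draw from only 8 values {1, 2, 3, 4, 5, 6, 7, 8}, so each is used; only X can be 6, hence X = 6.
Among the 7 still-open variables, 4 fits only U (and all 7 values in {1, 2, 3, 4, 5, 7, 8} must be used), so U = 4.
The 6 still-open variables draw from only 6 values {1, 2, 3, 5, 7, 8}, so each is used; only R can be 1, hence R = 1.
The 5 still-open variables together cover exactly {2, 3, 5, 7, 8} — 5 values for 5 variables — and 2 appears only in W's list, so W = 2.

2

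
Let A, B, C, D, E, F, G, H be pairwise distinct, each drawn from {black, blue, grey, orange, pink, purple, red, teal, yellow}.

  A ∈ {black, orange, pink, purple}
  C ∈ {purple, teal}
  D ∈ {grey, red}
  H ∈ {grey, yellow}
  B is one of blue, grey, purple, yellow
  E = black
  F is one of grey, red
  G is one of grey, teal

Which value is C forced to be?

E has just one choice, so E = black. Eliminate black elsewhere: A.
The 2 variables D and F are confined to {grey, red}, which locks those values in; drop them from B, G, H.
That leaves G = teal. Eliminate teal elsewhere: C.
So C = purple.

purple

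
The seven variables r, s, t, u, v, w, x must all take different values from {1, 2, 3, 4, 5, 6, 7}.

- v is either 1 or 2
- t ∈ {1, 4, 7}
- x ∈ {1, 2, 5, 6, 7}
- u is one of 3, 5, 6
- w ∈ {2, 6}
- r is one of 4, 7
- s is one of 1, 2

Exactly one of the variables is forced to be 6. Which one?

w

The 7 variables draw from only 7 values {1, 2, 3, 4, 5, 6, 7}, so each is used; only u can be 3, hence u = 3.
The 6 still-open variables draw from only 6 values {1, 2, 4, 5, 6, 7}, so each is used; only x can be 5, hence x = 5.
Among the 5 still-open variables, 6 fits only w (and all 5 values in {1, 2, 4, 6, 7} must be used), so w = 6.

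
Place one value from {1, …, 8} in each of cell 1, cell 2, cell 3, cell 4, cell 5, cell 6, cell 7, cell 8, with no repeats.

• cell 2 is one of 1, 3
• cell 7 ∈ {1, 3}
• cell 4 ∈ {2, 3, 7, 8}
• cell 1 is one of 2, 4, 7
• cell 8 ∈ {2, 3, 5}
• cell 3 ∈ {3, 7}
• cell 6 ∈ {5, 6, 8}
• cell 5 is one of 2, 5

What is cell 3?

7

The 8 variables together cover exactly {1, 2, 3, 4, 5, 6, 7, 8} — 8 values for 8 variables — and 4 appears only in cell 1's list, so cell 1 = 4.
Among the 7 still-open variables, 6 fits only cell 6 (and all 7 values in {1, 2, 3, 5, 6, 7, 8} must be used), so cell 6 = 6.
The 6 still-open variables draw from only 6 values {1, 2, 3, 5, 7, 8}, so each is used; only cell 4 can be 8, hence cell 4 = 8.
Among the 5 still-open variables, 7 fits only cell 3 (and all 5 values in {1, 2, 3, 5, 7} must be used), so cell 3 = 7.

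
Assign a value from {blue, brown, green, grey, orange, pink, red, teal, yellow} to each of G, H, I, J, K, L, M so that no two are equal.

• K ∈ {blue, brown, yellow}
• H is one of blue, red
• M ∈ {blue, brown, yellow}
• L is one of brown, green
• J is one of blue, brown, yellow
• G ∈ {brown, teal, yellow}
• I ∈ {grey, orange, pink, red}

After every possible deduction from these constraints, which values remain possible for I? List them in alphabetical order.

grey, orange, pink

J, K, M share exactly the 3 values {blue, brown, yellow}; by pigeonhole those values go to them, so strike blue, brown, yellow from G, H, L.
G has just one choice, so G = teal.
H's domain is down to {red}, so H = red. So I can't be red.
That leaves L = green.
No further eliminations apply; I can still be any of grey, orange, pink.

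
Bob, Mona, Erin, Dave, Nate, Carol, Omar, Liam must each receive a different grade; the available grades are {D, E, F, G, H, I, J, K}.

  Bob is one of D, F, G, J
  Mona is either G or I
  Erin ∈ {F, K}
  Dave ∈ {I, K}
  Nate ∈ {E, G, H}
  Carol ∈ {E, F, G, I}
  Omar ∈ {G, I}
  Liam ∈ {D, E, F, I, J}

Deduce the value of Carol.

E

The 8 variables draw from only 8 values {D, E, F, G, H, I, J, K}, so each is used; only Nate can be H, hence Nate = H.
Mona and Omar between them cover only {G, I} — a naked pair. Remove those values from Bob, Dave, Carol, Liam.
That leaves Dave = K. Remove K from Erin.
Erin has just one choice, so Erin = F. Strike F from Bob, Carol, Liam.
So Carol = E.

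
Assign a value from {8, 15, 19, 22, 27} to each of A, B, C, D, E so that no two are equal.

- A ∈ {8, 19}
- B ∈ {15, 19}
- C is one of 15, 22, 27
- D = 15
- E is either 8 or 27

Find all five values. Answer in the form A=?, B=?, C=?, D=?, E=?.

D must be 15 (only option left). Strike 15 from B, C.
B must be 19 (only option left). Eliminate 19 elsewhere: A.
A has just one choice, so A = 8. Eliminate 8 elsewhere: E.
E has just one choice, so E = 27. Eliminate 27 elsewhere: C.
C's domain is down to {22}, so C = 22.

A=8, B=19, C=22, D=15, E=27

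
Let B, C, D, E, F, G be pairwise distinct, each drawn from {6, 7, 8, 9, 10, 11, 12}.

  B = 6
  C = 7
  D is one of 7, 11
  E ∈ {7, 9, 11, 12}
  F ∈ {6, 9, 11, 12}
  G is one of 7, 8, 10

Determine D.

B must be 6 (only option left). Remove 6 from F.
That leaves C = 7. So D, E, G can't be 7.
So D = 11.

11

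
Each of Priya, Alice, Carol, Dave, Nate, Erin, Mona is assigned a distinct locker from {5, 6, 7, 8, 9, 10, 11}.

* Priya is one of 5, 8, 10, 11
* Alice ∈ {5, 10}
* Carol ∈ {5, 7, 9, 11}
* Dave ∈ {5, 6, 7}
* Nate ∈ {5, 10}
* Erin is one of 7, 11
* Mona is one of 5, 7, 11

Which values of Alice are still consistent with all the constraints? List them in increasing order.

5, 10

Among the 7 variables, 6 fits only Dave (and all 7 values in {5, 6, 7, 8, 9, 10, 11} must be used), so Dave = 6.
The 6 still-open variables together cover exactly {5, 7, 8, 9, 10, 11} — 6 values for 6 variables — and 8 appears only in Priya's list, so Priya = 8.
Among the 5 still-open variables, 9 fits only Carol (and all 5 values in {5, 7, 9, 10, 11} must be used), so Carol = 9.
Alice and Nate share exactly the 2 values {5, 10}; by pigeonhole those values go to them, so strike 5, 10 from Mona.
No further eliminations apply; Alice can still be any of 5, 10.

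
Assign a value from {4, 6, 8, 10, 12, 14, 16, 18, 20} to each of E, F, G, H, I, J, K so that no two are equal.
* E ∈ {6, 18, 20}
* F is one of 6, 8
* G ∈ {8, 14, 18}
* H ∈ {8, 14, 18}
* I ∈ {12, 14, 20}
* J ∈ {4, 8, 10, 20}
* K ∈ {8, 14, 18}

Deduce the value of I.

12

G, H, K between them cover only {8, 14, 18} — a naked triple. Remove those values from E, F, I, J.
F has just one choice, so F = 6. Strike 6 from E.
That leaves E = 20. Eliminate 20 elsewhere: I, J.
So I = 12.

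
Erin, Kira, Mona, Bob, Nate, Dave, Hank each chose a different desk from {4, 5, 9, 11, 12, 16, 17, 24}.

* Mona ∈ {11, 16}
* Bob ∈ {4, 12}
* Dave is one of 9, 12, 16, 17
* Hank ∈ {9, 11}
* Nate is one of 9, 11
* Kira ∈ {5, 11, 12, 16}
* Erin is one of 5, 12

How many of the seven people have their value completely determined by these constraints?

3

Among the 7 variables, 4 fits only Bob (and all 7 values in {4, 5, 9, 11, 12, 16, 17} must be used), so Bob = 4.
The 6 still-open variables draw from only 6 values {5, 9, 11, 12, 16, 17}, so each is used; only Dave can be 17, hence Dave = 17.
Nate and Hank share exactly the 2 values {9, 11}; by pigeonhole those values go to them, so strike 9, 11 from Kira, Mona.
That leaves Mona = 16. Strike 16 from Kira.
Determined: Mona=16, Bob=4, Dave=17. The other people each still have more than one consistent value. That makes 3.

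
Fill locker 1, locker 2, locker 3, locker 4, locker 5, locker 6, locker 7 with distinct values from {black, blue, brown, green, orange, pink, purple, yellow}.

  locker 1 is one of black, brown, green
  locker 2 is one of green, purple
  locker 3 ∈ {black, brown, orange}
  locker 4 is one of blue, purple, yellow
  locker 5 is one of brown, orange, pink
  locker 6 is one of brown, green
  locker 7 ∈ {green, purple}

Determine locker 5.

pink

locker 2 and locker 7 between them cover only {green, purple} — a naked pair. Remove those values from locker 1, locker 4, locker 6.
locker 6 has just one choice, so locker 6 = brown. So locker 1, locker 3, locker 5 can't be brown.
locker 1's domain is down to {black}, so locker 1 = black. So locker 3 can't be black.
That leaves locker 3 = orange. Eliminate orange elsewhere: locker 5.
So locker 5 = pink.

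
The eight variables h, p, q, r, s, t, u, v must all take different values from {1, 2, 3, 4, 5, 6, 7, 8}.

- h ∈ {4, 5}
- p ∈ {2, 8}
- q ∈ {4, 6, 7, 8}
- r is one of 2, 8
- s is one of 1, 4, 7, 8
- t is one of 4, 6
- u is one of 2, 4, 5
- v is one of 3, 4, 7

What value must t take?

6

The 8 variables together cover exactly {1, 2, 3, 4, 5, 6, 7, 8} — 8 values for 8 variables — and 1 appears only in s's list, so s = 1.
The 7 still-open variables draw from only 7 values {2, 3, 4, 5, 6, 7, 8}, so each is used; only v can be 3, hence v = 3.
Among the 6 still-open variables, 7 fits only q (and all 6 values in {2, 4, 5, 6, 7, 8} must be used), so q = 7.
The 5 still-open variables together cover exactly {2, 4, 5, 6, 8} — 5 values for 5 variables — and 6 appears only in t's list, so t = 6.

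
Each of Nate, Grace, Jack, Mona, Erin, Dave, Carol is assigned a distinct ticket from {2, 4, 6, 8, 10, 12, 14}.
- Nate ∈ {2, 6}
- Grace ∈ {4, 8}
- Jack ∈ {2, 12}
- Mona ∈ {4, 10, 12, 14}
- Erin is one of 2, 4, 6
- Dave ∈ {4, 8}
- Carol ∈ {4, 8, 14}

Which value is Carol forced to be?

The 7 variables draw from only 7 values {2, 4, 6, 8, 10, 12, 14}, so each is used; only Mona can be 10, hence Mona = 10.
The 6 still-open variables draw from only 6 values {2, 4, 6, 8, 12, 14}, so each is used; only Jack can be 12, hence Jack = 12.
The 5 still-open variables draw from only 5 values {2, 4, 6, 8, 14}, so each is used; only Carol can be 14, hence Carol = 14.

14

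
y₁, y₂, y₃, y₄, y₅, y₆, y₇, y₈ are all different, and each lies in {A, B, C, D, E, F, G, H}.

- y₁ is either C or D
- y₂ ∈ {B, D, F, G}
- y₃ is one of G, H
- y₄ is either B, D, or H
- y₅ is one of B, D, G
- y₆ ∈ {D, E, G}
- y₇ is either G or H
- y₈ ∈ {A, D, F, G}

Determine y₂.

Among the 8 variables, A fits only y₈ (and all 8 values in {A, B, C, D, E, F, G, H} must be used), so y₈ = A.
Among the 7 still-open variables, C fits only y₁ (and all 7 values in {B, C, D, E, F, G, H} must be used), so y₁ = C.
The 6 still-open variables draw from only 6 values {B, D, E, F, G, H}, so each is used; only y₆ can be E, hence y₆ = E.
Among the 5 still-open variables, F fits only y₂ (and all 5 values in {B, D, F, G, H} must be used), so y₂ = F.

F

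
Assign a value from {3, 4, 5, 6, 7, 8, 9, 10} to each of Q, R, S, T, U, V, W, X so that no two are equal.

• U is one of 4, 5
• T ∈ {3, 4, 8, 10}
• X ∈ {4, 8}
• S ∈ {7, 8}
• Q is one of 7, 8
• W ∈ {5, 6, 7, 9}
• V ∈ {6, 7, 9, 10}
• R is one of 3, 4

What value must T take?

10

The 2 variables Q and S are confined to {7, 8}, which locks those values in; drop them from T, V, W, X.
X has just one choice, so X = 4. Remove 4 from R, T, U.
That leaves R = 3. Strike 3 from T.
So T = 10.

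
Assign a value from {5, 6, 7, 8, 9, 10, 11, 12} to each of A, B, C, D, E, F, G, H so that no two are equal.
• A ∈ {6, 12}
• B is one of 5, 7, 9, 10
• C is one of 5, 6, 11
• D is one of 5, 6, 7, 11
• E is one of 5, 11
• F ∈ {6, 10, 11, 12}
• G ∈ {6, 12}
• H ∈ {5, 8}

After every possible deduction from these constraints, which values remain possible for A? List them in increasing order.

6, 12

Among the 8 variables, 8 fits only H (and all 8 values in {5, 6, 7, 8, 9, 10, 11, 12} must be used), so H = 8.
Among the 7 still-open variables, 9 fits only B (and all 7 values in {5, 6, 7, 9, 10, 11, 12} must be used), so B = 9.
The 6 still-open variables together cover exactly {5, 6, 7, 10, 11, 12} — 6 values for 6 variables — and 7 appears only in D's list, so D = 7.
The 5 still-open variables draw from only 5 values {5, 6, 10, 11, 12}, so each is used; only F can be 10, hence F = 10.
A and G between them cover only {6, 12} — a naked pair. Remove those values from C.
No further eliminations apply; A can still be any of 6, 12.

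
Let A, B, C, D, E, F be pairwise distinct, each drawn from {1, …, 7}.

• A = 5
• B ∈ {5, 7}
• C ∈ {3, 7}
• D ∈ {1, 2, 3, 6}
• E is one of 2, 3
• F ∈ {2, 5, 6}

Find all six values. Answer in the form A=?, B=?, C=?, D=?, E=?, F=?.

A=5, B=7, C=3, D=1, E=2, F=6

A must be 5 (only option left). Eliminate 5 elsewhere: B, F.
B's domain is down to {7}, so B = 7. Eliminate 7 elsewhere: C.
C has just one choice, so C = 3. Strike 3 from D, E.
E's domain is down to {2}, so E = 2. Remove 2 from D, F.
That leaves F = 6. Eliminate 6 elsewhere: D.
D has just one choice, so D = 1.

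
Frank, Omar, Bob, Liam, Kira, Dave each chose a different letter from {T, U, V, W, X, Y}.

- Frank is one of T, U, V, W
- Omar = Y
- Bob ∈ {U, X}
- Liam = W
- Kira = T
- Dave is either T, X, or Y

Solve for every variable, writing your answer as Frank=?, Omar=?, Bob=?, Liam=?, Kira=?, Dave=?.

Frank=V, Omar=Y, Bob=U, Liam=W, Kira=T, Dave=X

Omar has just one choice, so Omar = Y. Remove Y from Dave.
Liam's domain is down to {W}, so Liam = W. Remove W from Frank.
Kira has just one choice, so Kira = T. So Frank, Dave can't be T.
Dave must be X (only option left). Remove X from Bob.
Bob must be U (only option left). Strike U from Frank.
Frank must be V (only option left).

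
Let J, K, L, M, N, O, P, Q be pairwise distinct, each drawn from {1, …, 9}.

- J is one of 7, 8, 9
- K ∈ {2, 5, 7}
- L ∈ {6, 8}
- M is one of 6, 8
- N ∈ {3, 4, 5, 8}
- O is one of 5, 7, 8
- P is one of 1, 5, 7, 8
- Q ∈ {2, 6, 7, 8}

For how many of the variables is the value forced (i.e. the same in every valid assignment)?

L and M share exactly the 2 values {6, 8}; by pigeonhole those values go to them, so strike 6, 8 from J, N, O, P, Q.
The 3 variables K, O, Q are confined to {2, 5, 7}, which locks those values in; drop them from J, N, P.
J's domain is down to {9}, so J = 9.
P must be 1 (only option left).
Determined: J=9, P=1. The other variables each still have more than one consistent value. That makes 2.

2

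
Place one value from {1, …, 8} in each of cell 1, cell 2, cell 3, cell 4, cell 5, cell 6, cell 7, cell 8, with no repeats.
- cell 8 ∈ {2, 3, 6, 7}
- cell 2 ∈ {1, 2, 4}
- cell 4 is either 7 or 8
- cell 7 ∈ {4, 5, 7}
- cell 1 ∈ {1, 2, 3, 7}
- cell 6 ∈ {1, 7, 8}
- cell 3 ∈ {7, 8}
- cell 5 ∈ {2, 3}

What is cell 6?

The 8 variables draw from only 8 values {1, 2, 3, 4, 5, 6, 7, 8}, so each is used; only cell 7 can be 5, hence cell 7 = 5.
The 7 still-open variables together cover exactly {1, 2, 3, 4, 6, 7, 8} — 7 values for 7 variables — and 4 appears only in cell 2's list, so cell 2 = 4.
The 6 still-open variables draw from only 6 values {1, 2, 3, 6, 7, 8}, so each is used; only cell 8 can be 6, hence cell 8 = 6.
The 2 variables cell 3 and cell 4 are confined to {7, 8}, which locks those values in; drop them from cell 1, cell 6.
So cell 6 = 1.

1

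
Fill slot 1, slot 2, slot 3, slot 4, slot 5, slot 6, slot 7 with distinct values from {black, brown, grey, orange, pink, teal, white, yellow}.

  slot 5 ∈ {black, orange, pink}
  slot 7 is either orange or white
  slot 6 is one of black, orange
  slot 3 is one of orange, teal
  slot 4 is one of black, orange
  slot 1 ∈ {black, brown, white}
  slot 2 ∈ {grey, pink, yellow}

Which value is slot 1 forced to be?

slot 4 and slot 6 share exactly the 2 values {black, orange}; by pigeonhole those values go to them, so strike black, orange from slot 1, slot 3, slot 5, slot 7.
slot 3 has just one choice, so slot 3 = teal.
That leaves slot 5 = pink. Strike pink from slot 2.
slot 7's domain is down to {white}, so slot 7 = white. Eliminate white elsewhere: slot 1.
So slot 1 = brown.

brown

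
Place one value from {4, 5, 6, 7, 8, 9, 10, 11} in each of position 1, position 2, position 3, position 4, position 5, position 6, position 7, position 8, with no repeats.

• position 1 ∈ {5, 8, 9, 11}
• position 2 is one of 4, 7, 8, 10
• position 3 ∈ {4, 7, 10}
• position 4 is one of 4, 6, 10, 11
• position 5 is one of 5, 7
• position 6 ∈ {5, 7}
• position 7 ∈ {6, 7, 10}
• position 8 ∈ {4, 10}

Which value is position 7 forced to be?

Among the 8 variables, 9 fits only position 1 (and all 8 values in {4, 5, 6, 7, 8, 9, 10, 11} must be used), so position 1 = 9.
The 7 still-open variables together cover exactly {4, 5, 6, 7, 8, 10, 11} — 7 values for 7 variables — and 8 appears only in position 2's list, so position 2 = 8.
The 6 still-open variables draw from only 6 values {4, 5, 6, 7, 10, 11}, so each is used; only position 4 can be 11, hence position 4 = 11.
The 5 still-open variables together cover exactly {4, 5, 6, 7, 10} — 5 values for 5 variables — and 6 appears only in position 7's list, so position 7 = 6.

6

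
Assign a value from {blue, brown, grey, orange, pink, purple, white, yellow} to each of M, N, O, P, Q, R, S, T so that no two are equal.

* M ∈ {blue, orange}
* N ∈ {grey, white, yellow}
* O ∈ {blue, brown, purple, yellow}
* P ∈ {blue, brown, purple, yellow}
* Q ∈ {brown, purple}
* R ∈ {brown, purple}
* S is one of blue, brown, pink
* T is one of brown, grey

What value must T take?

grey

The 8 variables draw from only 8 values {blue, brown, grey, orange, pink, purple, white, yellow}, so each is used; only M can be orange, hence M = orange.
The 7 still-open variables draw from only 7 values {blue, brown, grey, pink, purple, white, yellow}, so each is used; only S can be pink, hence S = pink.
The 6 still-open variables together cover exactly {blue, brown, grey, purple, white, yellow} — 6 values for 6 variables — and white appears only in N's list, so N = white.
The 5 still-open variables together cover exactly {blue, brown, grey, purple, yellow} — 5 values for 5 variables — and grey appears only in T's list, so T = grey.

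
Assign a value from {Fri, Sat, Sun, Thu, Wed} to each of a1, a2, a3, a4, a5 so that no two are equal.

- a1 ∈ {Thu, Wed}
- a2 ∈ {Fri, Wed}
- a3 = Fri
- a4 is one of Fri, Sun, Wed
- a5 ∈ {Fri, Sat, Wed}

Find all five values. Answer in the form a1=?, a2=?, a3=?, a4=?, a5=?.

a1=Thu, a2=Wed, a3=Fri, a4=Sun, a5=Sat

a3 has just one choice, so a3 = Fri. Remove Fri from a2, a4, a5.
a2's domain is down to {Wed}, so a2 = Wed. Eliminate Wed elsewhere: a1, a4, a5.
a4 has just one choice, so a4 = Sun.
That leaves a5 = Sat.
That leaves a1 = Thu.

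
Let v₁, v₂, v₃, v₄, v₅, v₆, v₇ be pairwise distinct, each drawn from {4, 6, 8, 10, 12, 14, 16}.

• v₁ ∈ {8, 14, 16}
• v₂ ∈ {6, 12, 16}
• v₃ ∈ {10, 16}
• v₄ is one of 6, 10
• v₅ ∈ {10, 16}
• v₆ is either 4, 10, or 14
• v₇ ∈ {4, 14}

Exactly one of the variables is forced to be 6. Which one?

Among the 7 variables, 8 fits only v₁ (and all 7 values in {4, 6, 8, 10, 12, 14, 16} must be used), so v₁ = 8.
The 6 still-open variables draw from only 6 values {4, 6, 10, 12, 14, 16}, so each is used; only v₂ can be 12, hence v₂ = 12.
The 5 still-open variables together cover exactly {4, 6, 10, 14, 16} — 5 values for 5 variables — and 6 appears only in v₄'s list, so v₄ = 6.

v₄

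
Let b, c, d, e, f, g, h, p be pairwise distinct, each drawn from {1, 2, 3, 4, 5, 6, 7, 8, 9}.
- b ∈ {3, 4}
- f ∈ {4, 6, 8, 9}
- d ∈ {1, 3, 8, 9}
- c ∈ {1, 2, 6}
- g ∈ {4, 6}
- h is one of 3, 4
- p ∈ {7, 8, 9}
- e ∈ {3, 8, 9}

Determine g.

6

The 8 variables together cover exactly {1, 2, 3, 4, 6, 7, 8, 9} — 8 values for 8 variables — and 2 appears only in c's list, so c = 2.
Among the 7 still-open variables, 1 fits only d (and all 7 values in {1, 3, 4, 6, 7, 8, 9} must be used), so d = 1.
The 6 still-open variables together cover exactly {3, 4, 6, 7, 8, 9} — 6 values for 6 variables — and 7 appears only in p's list, so p = 7.
The 2 variables b and h are confined to {3, 4}, which locks those values in; drop them from e, f, g.
So g = 6.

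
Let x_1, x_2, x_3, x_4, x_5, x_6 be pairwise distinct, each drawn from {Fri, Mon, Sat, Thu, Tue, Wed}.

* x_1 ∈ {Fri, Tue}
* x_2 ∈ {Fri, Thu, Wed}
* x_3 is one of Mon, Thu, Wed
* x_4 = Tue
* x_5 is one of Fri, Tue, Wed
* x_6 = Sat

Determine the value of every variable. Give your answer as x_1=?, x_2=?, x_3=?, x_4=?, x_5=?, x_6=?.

x_4's domain is down to {Tue}, so x_4 = Tue. Remove Tue from x_1, x_5.
x_6's domain is down to {Sat}, so x_6 = Sat.
That leaves x_1 = Fri. So x_2, x_5 can't be Fri.
x_5 must be Wed (only option left). So x_2, x_3 can't be Wed.
x_2 has just one choice, so x_2 = Thu. So x_3 can't be Thu.
x_3 must be Mon (only option left).

x_1=Fri, x_2=Thu, x_3=Mon, x_4=Tue, x_5=Wed, x_6=Sat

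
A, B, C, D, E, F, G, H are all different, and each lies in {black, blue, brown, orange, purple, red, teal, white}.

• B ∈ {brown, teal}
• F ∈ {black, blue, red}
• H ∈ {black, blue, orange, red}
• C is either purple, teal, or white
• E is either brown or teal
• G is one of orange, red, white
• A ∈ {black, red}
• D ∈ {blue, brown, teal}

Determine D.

blue

The 8 variables together cover exactly {black, blue, brown, orange, purple, red, teal, white} — 8 values for 8 variables — and purple appears only in C's list, so C = purple.
The 7 still-open variables draw from only 7 values {black, blue, brown, orange, red, teal, white}, so each is used; only G can be white, hence G = white.
The 6 still-open variables together cover exactly {black, blue, brown, orange, red, teal} — 6 values for 6 variables — and orange appears only in H's list, so H = orange.
The 2 variables B and E are confined to {brown, teal}, which locks those values in; drop them from D.
So D = blue.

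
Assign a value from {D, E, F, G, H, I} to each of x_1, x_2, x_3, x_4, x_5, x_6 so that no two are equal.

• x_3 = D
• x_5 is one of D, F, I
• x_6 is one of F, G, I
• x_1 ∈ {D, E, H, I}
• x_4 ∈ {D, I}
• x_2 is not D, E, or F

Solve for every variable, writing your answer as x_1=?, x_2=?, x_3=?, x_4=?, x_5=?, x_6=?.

x_3 has just one choice, so x_3 = D. So x_1, x_4, x_5 can't be D.
x_4 must be I (only option left). Remove I from x_1, x_2, x_5, x_6.
x_5 has just one choice, so x_5 = F. So x_6 can't be F.
x_6 has just one choice, so x_6 = G. Remove G from x_2.
x_2 has just one choice, so x_2 = H. Strike H from x_1.
x_1's domain is down to {E}, so x_1 = E.

x_1=E, x_2=H, x_3=D, x_4=I, x_5=F, x_6=G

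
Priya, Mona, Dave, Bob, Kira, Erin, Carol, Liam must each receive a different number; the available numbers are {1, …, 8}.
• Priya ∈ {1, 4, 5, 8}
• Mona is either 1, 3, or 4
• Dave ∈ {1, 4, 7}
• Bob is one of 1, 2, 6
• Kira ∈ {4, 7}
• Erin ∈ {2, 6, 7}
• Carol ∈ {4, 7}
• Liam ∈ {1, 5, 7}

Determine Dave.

The 8 variables draw from only 8 values {1, 2, 3, 4, 5, 6, 7, 8}, so each is used; only Mona can be 3, hence Mona = 3.
The 7 still-open variables draw from only 7 values {1, 2, 4, 5, 6, 7, 8}, so each is used; only Priya can be 8, hence Priya = 8.
Among the 6 still-open variables, 5 fits only Liam (and all 6 values in {1, 2, 4, 5, 6, 7} must be used), so Liam = 5.
Kira and Carol share exactly the 2 values {4, 7}; by pigeonhole those values go to them, so strike 4, 7 from Dave, Erin.
So Dave = 1.

1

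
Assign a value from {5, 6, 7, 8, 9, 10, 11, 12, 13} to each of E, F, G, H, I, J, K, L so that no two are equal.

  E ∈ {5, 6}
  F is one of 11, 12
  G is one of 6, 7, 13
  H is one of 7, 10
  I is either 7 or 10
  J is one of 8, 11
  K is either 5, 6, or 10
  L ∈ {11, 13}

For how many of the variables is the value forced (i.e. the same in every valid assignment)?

The 8 variables draw from only 8 values {5, 6, 7, 8, 10, 11, 12, 13}, so each is used; only J can be 8, hence J = 8.
The 7 still-open variables draw from only 7 values {5, 6, 7, 10, 11, 12, 13}, so each is used; only F can be 12, hence F = 12.
Among the 6 still-open variables, 11 fits only L (and all 6 values in {5, 6, 7, 10, 11, 13} must be used), so L = 11.
The 5 still-open variables draw from only 5 values {5, 6, 7, 10, 13}, so each is used; only G can be 13, hence G = 13.
H and I between them cover only {7, 10} — a naked pair. Remove those values from K.
Determined: F=12, G=13, J=8, L=11. The other variables each still have more than one consistent value. That makes 4.

4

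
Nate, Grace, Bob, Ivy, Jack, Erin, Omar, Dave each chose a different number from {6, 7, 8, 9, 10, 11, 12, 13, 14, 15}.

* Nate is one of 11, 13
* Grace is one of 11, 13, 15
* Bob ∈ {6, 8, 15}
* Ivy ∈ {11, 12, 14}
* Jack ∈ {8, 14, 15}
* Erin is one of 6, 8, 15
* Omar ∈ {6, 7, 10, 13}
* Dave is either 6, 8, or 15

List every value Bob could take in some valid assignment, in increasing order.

6, 8, 15

Bob, Erin, Dave between them cover only {6, 8, 15} — a naked triple. Remove those values from Grace, Jack, Omar.
Jack's domain is down to {14}, so Jack = 14. Eliminate 14 elsewhere: Ivy.
The 2 variables Nate and Grace are confined to {11, 13}, which locks those values in; drop them from Ivy, Omar.
Ivy has just one choice, so Ivy = 12.
No further eliminations apply; Bob can still be any of 6, 8, 15.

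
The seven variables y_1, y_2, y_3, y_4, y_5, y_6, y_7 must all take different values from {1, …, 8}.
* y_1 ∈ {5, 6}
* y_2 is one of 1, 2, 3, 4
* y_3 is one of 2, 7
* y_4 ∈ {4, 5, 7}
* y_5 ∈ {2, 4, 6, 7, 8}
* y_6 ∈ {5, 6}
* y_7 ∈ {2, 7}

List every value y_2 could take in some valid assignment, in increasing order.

1, 3

y_1 and y_6 between them cover only {5, 6} — a naked pair. Remove those values from y_4, y_5.
y_3 and y_7 share exactly the 2 values {2, 7}; by pigeonhole those values go to them, so strike 2, 7 from y_2, y_4, y_5.
y_4 has just one choice, so y_4 = 4. Remove 4 from y_2, y_5.
y_5 must be 8 (only option left).
No further eliminations apply; y_2 can still be any of 1, 3.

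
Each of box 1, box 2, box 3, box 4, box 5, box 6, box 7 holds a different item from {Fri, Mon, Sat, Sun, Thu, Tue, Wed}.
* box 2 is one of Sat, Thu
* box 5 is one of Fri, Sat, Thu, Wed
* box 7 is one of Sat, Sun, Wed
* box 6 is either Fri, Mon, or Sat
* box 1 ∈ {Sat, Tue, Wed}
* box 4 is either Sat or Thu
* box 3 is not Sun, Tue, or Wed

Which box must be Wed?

The 7 variables draw from only 7 values {Fri, Mon, Sat, Sun, Thu, Tue, Wed}, so each is used; only box 7 can be Sun, hence box 7 = Sun.
The 6 still-open variables together cover exactly {Fri, Mon, Sat, Thu, Tue, Wed} — 6 values for 6 variables — and Tue appears only in box 1's list, so box 1 = Tue.
The 5 still-open variables draw from only 5 values {Fri, Mon, Sat, Thu, Wed}, so each is used; only box 5 can be Wed, hence box 5 = Wed.

box 5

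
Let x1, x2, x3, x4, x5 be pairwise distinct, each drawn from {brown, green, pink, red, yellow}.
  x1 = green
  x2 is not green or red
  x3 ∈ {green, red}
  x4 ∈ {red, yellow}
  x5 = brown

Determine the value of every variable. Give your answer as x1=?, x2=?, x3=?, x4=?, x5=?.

x1=green, x2=pink, x3=red, x4=yellow, x5=brown

x1 has just one choice, so x1 = green. Strike green from x3.
x3 must be red (only option left). So x4 can't be red.
x4 must be yellow (only option left). Strike yellow from x2.
x5 has just one choice, so x5 = brown. So x2 can't be brown.
x2 has just one choice, so x2 = pink.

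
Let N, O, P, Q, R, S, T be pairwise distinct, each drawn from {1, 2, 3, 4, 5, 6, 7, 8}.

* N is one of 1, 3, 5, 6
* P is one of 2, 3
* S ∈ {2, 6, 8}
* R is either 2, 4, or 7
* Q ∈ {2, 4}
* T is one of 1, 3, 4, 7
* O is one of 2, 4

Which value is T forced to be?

1

O and Q between them cover only {2, 4} — a naked pair. Remove those values from P, R, S, T.
P's domain is down to {3}, so P = 3. So N, T can't be 3.
That leaves R = 7. Eliminate 7 elsewhere: T.
So T = 1.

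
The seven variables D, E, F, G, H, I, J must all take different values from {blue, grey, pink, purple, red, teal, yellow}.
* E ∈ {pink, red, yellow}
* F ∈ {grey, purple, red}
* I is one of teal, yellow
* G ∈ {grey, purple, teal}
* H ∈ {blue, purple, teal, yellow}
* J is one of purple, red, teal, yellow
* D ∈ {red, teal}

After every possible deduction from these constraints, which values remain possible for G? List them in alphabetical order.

The 7 variables draw from only 7 values {blue, grey, pink, purple, red, teal, yellow}, so each is used; only H can be blue, hence H = blue.
The 6 still-open variables together cover exactly {grey, pink, purple, red, teal, yellow} — 6 values for 6 variables — and pink appears only in E's list, so E = pink.
No further eliminations apply; G can still be any of grey, purple, teal.

grey, purple, teal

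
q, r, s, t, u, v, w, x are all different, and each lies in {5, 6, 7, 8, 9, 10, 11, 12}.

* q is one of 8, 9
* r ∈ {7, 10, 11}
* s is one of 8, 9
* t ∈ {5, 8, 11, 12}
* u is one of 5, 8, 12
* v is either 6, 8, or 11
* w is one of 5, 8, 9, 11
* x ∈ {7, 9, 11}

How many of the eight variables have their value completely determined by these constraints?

3

The 8 variables together cover exactly {5, 6, 7, 8, 9, 10, 11, 12} — 8 values for 8 variables — and 6 appears only in v's list, so v = 6.
The 7 still-open variables together cover exactly {5, 7, 8, 9, 10, 11, 12} — 7 values for 7 variables — and 10 appears only in r's list, so r = 10.
Among the 6 still-open variables, 7 fits only x (and all 6 values in {5, 7, 8, 9, 11, 12} must be used), so x = 7.
q and s share exactly the 2 values {8, 9}; by pigeonhole those values go to them, so strike 8, 9 from t, u, w.
Determined: r=10, v=6, x=7. The other variables each still have more than one consistent value. That makes 3.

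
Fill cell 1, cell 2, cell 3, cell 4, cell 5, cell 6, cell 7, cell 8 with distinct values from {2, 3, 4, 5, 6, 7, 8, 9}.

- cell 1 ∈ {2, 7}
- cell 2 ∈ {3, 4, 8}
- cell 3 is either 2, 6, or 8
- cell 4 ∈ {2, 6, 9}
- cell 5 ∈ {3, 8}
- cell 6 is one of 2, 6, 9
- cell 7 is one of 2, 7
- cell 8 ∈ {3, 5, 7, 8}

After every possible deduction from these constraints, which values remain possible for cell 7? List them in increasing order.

The 8 variables draw from only 8 values {2, 3, 4, 5, 6, 7, 8, 9}, so each is used; only cell 2 can be 4, hence cell 2 = 4.
Among the 7 still-open variables, 5 fits only cell 8 (and all 7 values in {2, 3, 5, 6, 7, 8, 9} must be used), so cell 8 = 5.
The 6 still-open variables together cover exactly {2, 3, 6, 7, 8, 9} — 6 values for 6 variables — and 3 appears only in cell 5's list, so cell 5 = 3.
The 5 still-open variables draw from only 5 values {2, 6, 7, 8, 9}, so each is used; only cell 3 can be 8, hence cell 3 = 8.
cell 1 and cell 7 share exactly the 2 values {2, 7}; by pigeonhole those values go to them, so strike 2, 7 from cell 4, cell 6.
No further eliminations apply; cell 7 can still be any of 2, 7.

2, 7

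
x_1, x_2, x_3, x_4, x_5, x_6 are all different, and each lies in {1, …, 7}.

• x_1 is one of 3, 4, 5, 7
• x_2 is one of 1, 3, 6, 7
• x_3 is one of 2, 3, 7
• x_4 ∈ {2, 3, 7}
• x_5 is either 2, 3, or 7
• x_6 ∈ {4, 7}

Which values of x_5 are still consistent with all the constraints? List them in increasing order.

2, 3, 7

x_3, x_4, x_5 between them cover only {2, 3, 7} — a naked triple. Remove those values from x_1, x_2, x_6.
That leaves x_6 = 4. Strike 4 from x_1.
That leaves x_1 = 5.
No further eliminations apply; x_5 can still be any of 2, 3, 7.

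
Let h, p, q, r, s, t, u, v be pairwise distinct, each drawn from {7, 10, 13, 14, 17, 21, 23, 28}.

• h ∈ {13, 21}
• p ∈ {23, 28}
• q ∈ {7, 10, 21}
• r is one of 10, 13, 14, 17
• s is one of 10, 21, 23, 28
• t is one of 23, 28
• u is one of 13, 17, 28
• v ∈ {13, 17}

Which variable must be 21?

h

The 8 variables together cover exactly {7, 10, 13, 14, 17, 21, 23, 28} — 8 values for 8 variables — and 7 appears only in q's list, so q = 7.
Among the 7 still-open variables, 14 fits only r (and all 7 values in {10, 13, 14, 17, 21, 23, 28} must be used), so r = 14.
The 6 still-open variables draw from only 6 values {10, 13, 17, 21, 23, 28}, so each is used; only s can be 10, hence s = 10.
The 5 still-open variables draw from only 5 values {13, 17, 21, 23, 28}, so each is used; only h can be 21, hence h = 21.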